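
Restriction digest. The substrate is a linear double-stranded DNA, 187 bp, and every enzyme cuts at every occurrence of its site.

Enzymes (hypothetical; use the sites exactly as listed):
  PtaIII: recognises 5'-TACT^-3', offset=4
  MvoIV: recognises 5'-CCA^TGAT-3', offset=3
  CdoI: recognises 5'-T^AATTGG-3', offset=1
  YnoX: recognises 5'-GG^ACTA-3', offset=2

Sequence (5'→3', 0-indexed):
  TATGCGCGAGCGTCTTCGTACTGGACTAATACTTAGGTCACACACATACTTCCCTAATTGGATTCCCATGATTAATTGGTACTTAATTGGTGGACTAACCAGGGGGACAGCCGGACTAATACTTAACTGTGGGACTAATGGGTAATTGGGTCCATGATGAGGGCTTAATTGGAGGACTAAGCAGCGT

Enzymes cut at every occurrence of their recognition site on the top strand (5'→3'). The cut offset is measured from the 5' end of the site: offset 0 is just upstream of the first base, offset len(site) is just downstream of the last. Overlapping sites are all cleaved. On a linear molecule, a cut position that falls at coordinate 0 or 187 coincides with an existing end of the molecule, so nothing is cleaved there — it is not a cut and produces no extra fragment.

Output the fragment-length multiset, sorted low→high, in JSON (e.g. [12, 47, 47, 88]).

[1,2,5,5,9,9,9,9,10,10,10,11,12,12,13,17,21,22]

Scan for sites:
  PtaIII TACT/4: at [18, 29, 46, 79, 119] ⇒ [22, 33, 50, 83, 123]
  MvoIV CCATGAT/3: at [65, 151] ⇒ [68, 154]
  CdoI TAATTGG/1: at [54, 72, 83, 142, 165] ⇒ [55, 73, 84, 143, 166]
  YnoX GGACTA/2: at [22, 91, 112, 131, 173] ⇒ [24, 93, 114, 133, 175]

Pooled cuts: [22, 24, 33, 50, 55, 68, 73, 83, 84, 93, 114, 123, 133, 143, 154, 166, 175]

Fragments:
  [0,22): 22 bp
  [22,24): 2 bp
  [24,33): 9 bp
  [33,50): 17 bp
  [50,55): 5 bp
  [55,68): 13 bp
  [68,73): 5 bp
  [73,83): 10 bp
  [83,84): 1 bp
  [84,93): 9 bp
  [93,114): 21 bp
  [114,123): 9 bp
  [123,133): 10 bp
  [133,143): 10 bp
  [143,154): 11 bp
  [154,166): 12 bp
  [166,175): 9 bp
  [175,187): 12 bp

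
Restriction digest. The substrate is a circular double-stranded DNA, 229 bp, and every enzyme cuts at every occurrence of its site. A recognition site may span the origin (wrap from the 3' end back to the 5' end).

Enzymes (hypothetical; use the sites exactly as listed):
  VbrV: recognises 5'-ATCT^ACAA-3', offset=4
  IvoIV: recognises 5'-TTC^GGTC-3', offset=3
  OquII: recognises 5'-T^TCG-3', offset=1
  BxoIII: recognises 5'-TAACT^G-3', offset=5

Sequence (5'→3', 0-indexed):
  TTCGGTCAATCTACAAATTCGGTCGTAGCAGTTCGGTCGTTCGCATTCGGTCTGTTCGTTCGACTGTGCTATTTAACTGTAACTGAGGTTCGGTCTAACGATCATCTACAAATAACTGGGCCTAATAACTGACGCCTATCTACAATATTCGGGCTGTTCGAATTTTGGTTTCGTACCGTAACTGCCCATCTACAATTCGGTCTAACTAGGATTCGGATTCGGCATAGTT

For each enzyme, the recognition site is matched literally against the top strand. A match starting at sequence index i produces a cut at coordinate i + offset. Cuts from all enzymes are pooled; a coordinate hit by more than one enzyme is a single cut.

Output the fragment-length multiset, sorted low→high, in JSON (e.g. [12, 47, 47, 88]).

[2,2,2,2,2,2,4,5,5,6,6,6,6,6,7,7,8,9,9,10,11,12,12,13,13,13,14,16,19]

Per-enzyme occurrences:
  VbrV ATCTACAA/4: at [8, 103, 137, 187] ⇒ [12, 107, 141, 191]
  IvoIV TTCGGTC/3: at [0, 17, 31, 45, 88, 195] ⇒ [3, 20, 34, 48, 91, 198]
  OquII TTCG/1: at [0, 17, 31, 39, 45, 54, 58, 88, 147, 156, 169, 195, 211, 217] ⇒ [1, 18, 32, 40, 46, 55, 59, 89, 148, 157, 170, 196, 212, 218]
  BxoIII TAACTG/5: at [73, 79, 112, 125, 178] ⇒ [78, 84, 117, 130, 183]

All cut coordinates (distinct, sorted): [1, 3, 12, 18, 20, 32, 34, 40, 46, 48, 55, 59, 78, 84, 89, 91, 107, 117, 130, 141, 148, 157, 170, 183, 191, 196, 198, 212, 218]

Fragment lengths:
  1→3: 2 bp
  3→12: 9 bp
  12→18: 6 bp
  18→20: 2 bp
  20→32: 12 bp
  32→34: 2 bp
  34→40: 6 bp
  40→46: 6 bp
  46→48: 2 bp
  48→55: 7 bp
  55→59: 4 bp
  59→78: 19 bp
  78→84: 6 bp
  84→89: 5 bp
  89→91: 2 bp
  91→107: 16 bp
  107→117: 10 bp
  117→130: 13 bp
  130→141: 11 bp
  141→148: 7 bp
  148→157: 9 bp
  157→170: 13 bp
  170→183: 13 bp
  183→191: 8 bp
  191→196: 5 bp
  196→198: 2 bp
  198→212: 14 bp
  212→218: 6 bp
  218→1 (wrap): 229-218+1 = 12 bp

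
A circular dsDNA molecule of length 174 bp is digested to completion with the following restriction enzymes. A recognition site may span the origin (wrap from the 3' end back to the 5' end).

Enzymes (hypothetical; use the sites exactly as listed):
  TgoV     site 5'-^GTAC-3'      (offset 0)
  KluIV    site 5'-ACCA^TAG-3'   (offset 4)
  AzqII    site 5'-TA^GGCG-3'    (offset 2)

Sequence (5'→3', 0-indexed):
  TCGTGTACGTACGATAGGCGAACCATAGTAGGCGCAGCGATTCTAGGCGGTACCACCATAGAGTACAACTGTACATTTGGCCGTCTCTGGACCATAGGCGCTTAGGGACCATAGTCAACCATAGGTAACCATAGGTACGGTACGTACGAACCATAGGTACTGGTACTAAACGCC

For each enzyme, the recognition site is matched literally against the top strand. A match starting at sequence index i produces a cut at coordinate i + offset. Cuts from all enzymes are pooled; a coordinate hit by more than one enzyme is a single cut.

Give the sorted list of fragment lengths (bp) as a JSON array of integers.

[2,3,3,4,4,4,4,5,5,6,8,8,9,9,10,10,10,15,15,16,24]

Site scan:
  TgoV (GTAC, off=0): starts [4, 8, 49, 62, 70, 134, 139, 143, 156, 162] → cuts [4, 8, 49, 62, 70, 134, 139, 143, 156, 162]
  KluIV (ACCATAG, off=4): starts [21, 54, 90, 107, 117, 127, 149] → cuts [25, 58, 94, 111, 121, 131, 153]
  AzqII (TAGGCG, off=2): starts [14, 28, 43, 94] → cuts [16, 30, 45, 96]

All cut coordinates (distinct, sorted): [4, 8, 16, 25, 30, 45, 49, 58, 62, 70, 94, 96, 111, 121, 131, 134, 139, 143, 153, 156, 162]

Fragments:
  4→8: 4 bp
  8→16: 8 bp
  16→25: 9 bp
  25→30: 5 bp
  30→45: 15 bp
  45→49: 4 bp
  49→58: 9 bp
  58→62: 4 bp
  62→70: 8 bp
  70→94: 24 bp
  94→96: 2 bp
  96→111: 15 bp
  111→121: 10 bp
  121→131: 10 bp
  131→134: 3 bp
  134→139: 5 bp
  139→143: 4 bp
  143→153: 10 bp
  153→156: 3 bp
  156→162: 6 bp
  162→4 (wrap): 174-162+4 = 16 bp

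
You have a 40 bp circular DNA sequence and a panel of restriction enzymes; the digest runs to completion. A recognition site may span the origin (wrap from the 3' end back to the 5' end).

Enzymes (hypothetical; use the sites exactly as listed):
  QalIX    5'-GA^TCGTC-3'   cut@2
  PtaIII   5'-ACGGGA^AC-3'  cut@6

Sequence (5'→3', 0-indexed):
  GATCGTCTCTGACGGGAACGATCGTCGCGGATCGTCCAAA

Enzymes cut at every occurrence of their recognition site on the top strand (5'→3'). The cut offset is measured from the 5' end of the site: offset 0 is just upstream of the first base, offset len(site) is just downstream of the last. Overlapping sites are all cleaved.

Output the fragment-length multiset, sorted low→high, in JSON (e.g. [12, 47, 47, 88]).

[4,10,11,15]

Site scan:
  QalIX GATCGTC/2: at [0, 19, 29] ⇒ [2, 21, 31]
  PtaIII ACGGGAAC/6: at [11] ⇒ [17]

All cut coordinates (distinct, sorted): [2, 17, 21, 31]

Fragment lengths:
  2→17: 15 bp
  17→21: 4 bp
  21→31: 10 bp
  31→2 (wrap): 40-31+2 = 11 bp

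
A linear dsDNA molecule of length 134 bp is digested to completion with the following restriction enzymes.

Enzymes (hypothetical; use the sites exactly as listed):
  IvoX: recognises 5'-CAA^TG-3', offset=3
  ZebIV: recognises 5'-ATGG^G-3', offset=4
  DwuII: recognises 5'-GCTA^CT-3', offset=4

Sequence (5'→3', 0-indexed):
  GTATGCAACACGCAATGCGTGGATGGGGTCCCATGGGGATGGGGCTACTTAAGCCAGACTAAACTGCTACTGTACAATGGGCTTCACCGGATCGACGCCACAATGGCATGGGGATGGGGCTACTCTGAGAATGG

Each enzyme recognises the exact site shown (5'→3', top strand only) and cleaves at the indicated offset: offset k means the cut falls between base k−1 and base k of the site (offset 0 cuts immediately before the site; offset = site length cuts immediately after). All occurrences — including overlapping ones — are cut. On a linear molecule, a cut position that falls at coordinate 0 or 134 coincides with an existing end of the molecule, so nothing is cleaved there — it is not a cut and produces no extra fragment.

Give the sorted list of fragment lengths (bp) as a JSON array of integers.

Site scan:
  IvoX CAATG/3: at [12, 74, 100] ⇒ [15, 77, 103]
  ZebIV ATGGG/4: at [22, 32, 38, 76, 107, 113] ⇒ [26, 36, 42, 80, 111, 117]
  DwuII GCTACT/4: at [43, 65, 118] ⇒ [47, 69, 122]

All cut coordinates (distinct, sorted): [15, 26, 36, 42, 47, 69, 77, 80, 103, 111, 117, 122]

Fragments:
  [0,15): 15 bp
  [15,26): 11 bp
  [26,36): 10 bp
  [36,42): 6 bp
  [42,47): 5 bp
  [47,69): 22 bp
  [69,77): 8 bp
  [77,80): 3 bp
  [80,103): 23 bp
  [103,111): 8 bp
  [111,117): 6 bp
  [117,122): 5 bp
  [122,134): 12 bp

[3,5,5,6,6,8,8,10,11,12,15,22,23]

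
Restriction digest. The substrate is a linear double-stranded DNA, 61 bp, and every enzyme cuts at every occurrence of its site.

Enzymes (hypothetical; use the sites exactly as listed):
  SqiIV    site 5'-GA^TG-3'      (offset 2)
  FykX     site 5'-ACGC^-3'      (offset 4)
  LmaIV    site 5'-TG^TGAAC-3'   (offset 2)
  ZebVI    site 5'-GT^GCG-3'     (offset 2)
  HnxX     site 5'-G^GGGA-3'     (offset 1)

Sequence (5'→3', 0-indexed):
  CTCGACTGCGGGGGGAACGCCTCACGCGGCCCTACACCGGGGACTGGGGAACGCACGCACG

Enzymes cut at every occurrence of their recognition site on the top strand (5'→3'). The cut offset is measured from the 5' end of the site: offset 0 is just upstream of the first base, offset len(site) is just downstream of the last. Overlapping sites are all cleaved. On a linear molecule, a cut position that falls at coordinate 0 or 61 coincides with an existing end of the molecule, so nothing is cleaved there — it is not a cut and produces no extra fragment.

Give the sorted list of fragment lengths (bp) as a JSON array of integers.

[3,4,7,7,8,8,12,12]

Per-enzyme occurrences:
  SqiIV (GATG, off=2): no sites
  FykX (ACGC, off=4): starts [16, 23, 50, 54] → cuts [20, 27, 54, 58]
  LmaIV (TGTGAAC, off=2): no sites
  ZebVI (GTGCG, off=2): no sites
  HnxX (GGGGA, off=1): starts [11, 38, 45] → cuts [12, 39, 46]

Pooled cuts: [12, 20, 27, 39, 46, 54, 58]

Fragment lengths:
  [0,12): 12 bp
  [12,20): 8 bp
  [20,27): 7 bp
  [27,39): 12 bp
  [39,46): 7 bp
  [46,54): 8 bp
  [54,58): 4 bp
  [58,61): 3 bp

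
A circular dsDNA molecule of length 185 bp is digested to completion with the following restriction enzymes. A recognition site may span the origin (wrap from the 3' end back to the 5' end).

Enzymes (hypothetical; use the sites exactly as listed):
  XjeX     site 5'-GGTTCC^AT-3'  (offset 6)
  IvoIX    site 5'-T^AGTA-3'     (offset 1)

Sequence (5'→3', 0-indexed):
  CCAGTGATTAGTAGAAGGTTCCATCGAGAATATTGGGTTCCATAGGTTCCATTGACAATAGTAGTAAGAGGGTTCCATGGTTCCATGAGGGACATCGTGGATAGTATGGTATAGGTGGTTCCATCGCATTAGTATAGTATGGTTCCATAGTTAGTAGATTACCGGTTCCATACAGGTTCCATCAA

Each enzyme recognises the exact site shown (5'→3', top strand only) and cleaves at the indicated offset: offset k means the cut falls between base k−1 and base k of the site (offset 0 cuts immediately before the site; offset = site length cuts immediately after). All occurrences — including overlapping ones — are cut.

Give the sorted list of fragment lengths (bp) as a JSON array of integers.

[3,5,6,8,8,9,9,11,11,13,14,14,17,18,19,20]

Site scan:
  XjeX (GGTTCCAT, off=6): starts [16, 35, 44, 70, 78, 116, 140, 163, 174] → cuts [22, 41, 50, 76, 84, 122, 146, 169, 180]
  IvoIX (TAGTA, off=1): starts [8, 58, 61, 101, 129, 134, 151] → cuts [9, 59, 62, 102, 130, 135, 152]

Pooled cuts: [9, 22, 41, 50, 59, 62, 76, 84, 102, 122, 130, 135, 146, 152, 169, 180]

Fragment lengths:
  9→22: 13 bp
  22→41: 19 bp
  41→50: 9 bp
  50→59: 9 bp
  59→62: 3 bp
  62→76: 14 bp
  76→84: 8 bp
  84→102: 18 bp
  102→122: 20 bp
  122→130: 8 bp
  130→135: 5 bp
  135→146: 11 bp
  146→152: 6 bp
  152→169: 17 bp
  169→180: 11 bp
  180→9 (wrap): 185-180+9 = 14 bp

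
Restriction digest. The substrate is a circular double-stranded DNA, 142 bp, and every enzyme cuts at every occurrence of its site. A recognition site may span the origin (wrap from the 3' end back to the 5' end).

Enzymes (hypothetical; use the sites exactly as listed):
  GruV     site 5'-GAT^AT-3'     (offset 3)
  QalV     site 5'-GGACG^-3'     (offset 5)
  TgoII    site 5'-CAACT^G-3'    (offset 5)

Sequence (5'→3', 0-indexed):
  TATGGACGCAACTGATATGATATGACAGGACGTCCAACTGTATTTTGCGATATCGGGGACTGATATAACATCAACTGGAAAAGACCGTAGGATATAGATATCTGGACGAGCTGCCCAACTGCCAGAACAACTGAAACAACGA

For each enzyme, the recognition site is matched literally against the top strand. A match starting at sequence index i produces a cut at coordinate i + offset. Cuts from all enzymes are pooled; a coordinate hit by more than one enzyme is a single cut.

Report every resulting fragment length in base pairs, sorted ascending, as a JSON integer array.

[3,5,5,6,7,7,9,11,11,12,12,12,12,13,17]

Scan for sites:
  GruV GATAT/3: at [13, 18, 48, 61, 90, 96, 140] ⇒ [1, 16, 21, 51, 64, 93, 99]
  QalV GGACG/5: at [3, 27, 103] ⇒ [8, 32, 108]
  TgoII CAACTG/5: at [8, 34, 71, 115, 127] ⇒ [13, 39, 76, 120, 132]

Pooled cuts: [1, 8, 13, 16, 21, 32, 39, 51, 64, 76, 93, 99, 108, 120, 132]

Fragment lengths:
  1→8: 7 bp
  8→13: 5 bp
  13→16: 3 bp
  16→21: 5 bp
  21→32: 11 bp
  32→39: 7 bp
  39→51: 12 bp
  51→64: 13 bp
  64→76: 12 bp
  76→93: 17 bp
  93→99: 6 bp
  99→108: 9 bp
  108→120: 12 bp
  120→132: 12 bp
  132→1 (wrap): 142-132+1 = 11 bp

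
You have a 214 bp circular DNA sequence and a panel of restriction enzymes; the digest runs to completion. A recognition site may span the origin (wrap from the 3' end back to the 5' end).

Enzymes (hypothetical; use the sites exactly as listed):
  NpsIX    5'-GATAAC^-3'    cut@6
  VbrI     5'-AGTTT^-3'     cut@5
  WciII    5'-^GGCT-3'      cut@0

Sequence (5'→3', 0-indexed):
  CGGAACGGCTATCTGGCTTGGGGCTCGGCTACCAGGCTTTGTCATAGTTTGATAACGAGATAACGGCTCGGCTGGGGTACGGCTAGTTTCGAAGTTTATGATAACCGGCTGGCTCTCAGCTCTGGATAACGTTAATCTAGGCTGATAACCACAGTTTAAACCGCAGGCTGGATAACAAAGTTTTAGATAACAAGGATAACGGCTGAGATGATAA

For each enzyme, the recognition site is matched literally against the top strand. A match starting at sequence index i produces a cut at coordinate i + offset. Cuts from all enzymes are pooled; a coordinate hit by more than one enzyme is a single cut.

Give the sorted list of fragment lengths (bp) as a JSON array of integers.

[1,4,5,5,5,6,7,7,8,8,8,8,8,8,8,8,9,9,9,10,11,11,15,16,20]

Scan for sites:
  NpsIX (GATAAC, off=6): starts [50, 58, 99, 124, 143, 170, 185, 194, 209] → cuts [1, 56, 64, 105, 130, 149, 176, 191, 200]
  VbrI (AGTTT, off=5): starts [45, 84, 92, 152, 178] → cuts [50, 89, 97, 157, 183]
  WciII (GGCT, off=0): starts [6, 14, 21, 26, 34, 64, 69, 80, 106, 110, 139, 165, 200] → cuts [6, 14, 21, 26, 34, 64, 69, 80, 106, 110, 139, 165, 200]

All cut coordinates (distinct, sorted): [1, 6, 14, 21, 26, 34, 50, 56, 64, 69, 80, 89, 97, 105, 106, 110, 130, 139, 149, 157, 165, 176, 183, 191, 200]

Fragments:
  1→6: 5 bp
  6→14: 8 bp
  14→21: 7 bp
  21→26: 5 bp
  26→34: 8 bp
  34→50: 16 bp
  50→56: 6 bp
  56→64: 8 bp
  64→69: 5 bp
  69→80: 11 bp
  80→89: 9 bp
  89→97: 8 bp
  97→105: 8 bp
  105→106: 1 bp
  106→110: 4 bp
  110→130: 20 bp
  130→139: 9 bp
  139→149: 10 bp
  149→157: 8 bp
  157→165: 8 bp
  165→176: 11 bp
  176→183: 7 bp
  183→191: 8 bp
  191→200: 9 bp
  200→1 (wrap): 214-200+1 = 15 bp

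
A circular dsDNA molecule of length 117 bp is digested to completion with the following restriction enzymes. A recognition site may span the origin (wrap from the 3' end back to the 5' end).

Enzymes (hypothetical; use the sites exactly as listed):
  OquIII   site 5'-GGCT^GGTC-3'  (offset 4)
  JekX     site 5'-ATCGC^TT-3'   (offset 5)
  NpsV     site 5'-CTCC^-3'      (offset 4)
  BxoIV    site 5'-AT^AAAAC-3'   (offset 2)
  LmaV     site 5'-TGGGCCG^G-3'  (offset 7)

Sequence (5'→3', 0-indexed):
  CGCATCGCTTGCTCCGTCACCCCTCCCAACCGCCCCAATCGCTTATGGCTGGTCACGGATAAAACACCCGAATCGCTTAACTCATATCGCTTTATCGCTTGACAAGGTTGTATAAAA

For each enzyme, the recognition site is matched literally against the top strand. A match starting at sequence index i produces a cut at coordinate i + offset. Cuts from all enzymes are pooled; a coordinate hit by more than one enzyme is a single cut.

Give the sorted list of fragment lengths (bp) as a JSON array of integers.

[7,8,8,10,11,12,14,15,16,16]

Per-enzyme occurrences:
  OquIII (GGCTGGTC, off=4): starts [46] → cuts [50]
  JekX (ATCGCTT, off=5): starts [3, 37, 71, 85, 93] → cuts [8, 42, 76, 90, 98]
  NpsV (CTCC, off=4): starts [11, 22] → cuts [15, 26]
  BxoIV (ATAAAAC, off=2): starts [58, 111] → cuts [60, 113]
  LmaV (TGGGCCGG, off=7): no sites

Pooled cuts: [8, 15, 26, 42, 50, 60, 76, 90, 98, 113]

Fragment lengths:
  8→15: 7 bp
  15→26: 11 bp
  26→42: 16 bp
  42→50: 8 bp
  50→60: 10 bp
  60→76: 16 bp
  76→90: 14 bp
  90→98: 8 bp
  98→113: 15 bp
  113→8 (wrap): 117-113+8 = 12 bp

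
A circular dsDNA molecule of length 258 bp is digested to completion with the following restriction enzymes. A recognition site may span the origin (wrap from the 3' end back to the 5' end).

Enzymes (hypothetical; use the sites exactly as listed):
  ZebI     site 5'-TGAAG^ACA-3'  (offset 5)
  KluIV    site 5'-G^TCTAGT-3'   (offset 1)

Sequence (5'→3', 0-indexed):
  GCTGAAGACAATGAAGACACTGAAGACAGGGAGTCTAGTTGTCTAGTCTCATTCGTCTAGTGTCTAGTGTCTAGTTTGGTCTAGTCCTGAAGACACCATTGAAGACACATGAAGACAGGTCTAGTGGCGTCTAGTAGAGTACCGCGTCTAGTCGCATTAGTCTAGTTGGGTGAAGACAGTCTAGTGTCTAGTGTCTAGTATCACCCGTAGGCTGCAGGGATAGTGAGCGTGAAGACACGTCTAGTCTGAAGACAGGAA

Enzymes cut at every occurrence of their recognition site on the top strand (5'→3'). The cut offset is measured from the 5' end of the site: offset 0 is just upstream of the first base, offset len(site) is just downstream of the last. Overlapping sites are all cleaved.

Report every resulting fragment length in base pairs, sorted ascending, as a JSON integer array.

[4,5,5,7,7,7,7,8,8,9,9,10,10,10,12,12,13,14,14,14,15,17,41]

Scan for sites:
  ZebI TGAAGACA/5: at [2, 11, 20, 87, 99, 109, 170, 229, 246] ⇒ [7, 16, 25, 92, 104, 114, 175, 234, 251]
  KluIV GTCTAGT/1: at [32, 40, 54, 61, 68, 78, 118, 128, 145, 159, 178, 185, 192, 238] ⇒ [33, 41, 55, 62, 69, 79, 119, 129, 146, 160, 179, 186, 193, 239]

All cut coordinates (distinct, sorted): [7, 16, 25, 33, 41, 55, 62, 69, 79, 92, 104, 114, 119, 129, 146, 160, 175, 179, 186, 193, 234, 239, 251]

Fragment lengths:
  7→16: 9 bp
  16→25: 9 bp
  25→33: 8 bp
  33→41: 8 bp
  41→55: 14 bp
  55→62: 7 bp
  62→69: 7 bp
  69→79: 10 bp
  79→92: 13 bp
  92→104: 12 bp
  104→114: 10 bp
  114→119: 5 bp
  119→129: 10 bp
  129→146: 17 bp
  146→160: 14 bp
  160→175: 15 bp
  175→179: 4 bp
  179→186: 7 bp
  186→193: 7 bp
  193→234: 41 bp
  234→239: 5 bp
  239→251: 12 bp
  251→7 (wrap): 258-251+7 = 14 bp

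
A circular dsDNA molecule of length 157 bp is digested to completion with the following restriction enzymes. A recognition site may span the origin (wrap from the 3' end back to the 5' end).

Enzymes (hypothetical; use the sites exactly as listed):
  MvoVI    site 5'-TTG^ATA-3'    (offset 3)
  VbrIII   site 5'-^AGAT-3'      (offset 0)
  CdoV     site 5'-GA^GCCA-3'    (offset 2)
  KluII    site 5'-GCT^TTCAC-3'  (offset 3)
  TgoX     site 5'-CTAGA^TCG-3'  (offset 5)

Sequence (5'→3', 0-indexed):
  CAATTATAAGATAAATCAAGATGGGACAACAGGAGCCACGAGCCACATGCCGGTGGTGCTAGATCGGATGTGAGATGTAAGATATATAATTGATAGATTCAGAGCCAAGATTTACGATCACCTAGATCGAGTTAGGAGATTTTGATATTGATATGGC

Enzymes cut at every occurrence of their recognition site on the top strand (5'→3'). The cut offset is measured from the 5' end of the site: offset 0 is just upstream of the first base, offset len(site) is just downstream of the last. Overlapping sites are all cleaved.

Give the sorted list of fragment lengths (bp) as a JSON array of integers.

Scan for sites:
  MvoVI TTGATA/3: at [89, 141, 147] ⇒ [92, 144, 150]
  VbrIII AGAT/0: at [8, 18, 60, 72, 79, 94, 107, 123, 136] ⇒ [8, 18, 60, 72, 79, 94, 107, 123, 136]
  CdoV GAGCCA/2: at [32, 39, 101] ⇒ [34, 41, 103]
  KluII (GCTTTCAC, off=3): no sites
  TgoX CTAGATCG/5: at [58, 121] ⇒ [63, 126]

All cut coordinates (distinct, sorted): [8, 18, 34, 41, 60, 63, 72, 79, 92, 94, 103, 107, 123, 126, 136, 144, 150]

Fragment lengths:
  8→18: 10 bp
  18→34: 16 bp
  34→41: 7 bp
  41→60: 19 bp
  60→63: 3 bp
  63→72: 9 bp
  72→79: 7 bp
  79→92: 13 bp
  92→94: 2 bp
  94→103: 9 bp
  103→107: 4 bp
  107→123: 16 bp
  123→126: 3 bp
  126→136: 10 bp
  136→144: 8 bp
  144→150: 6 bp
  150→8 (wrap): 157-150+8 = 15 bp

[2,3,3,4,6,7,7,8,9,9,10,10,13,15,16,16,19]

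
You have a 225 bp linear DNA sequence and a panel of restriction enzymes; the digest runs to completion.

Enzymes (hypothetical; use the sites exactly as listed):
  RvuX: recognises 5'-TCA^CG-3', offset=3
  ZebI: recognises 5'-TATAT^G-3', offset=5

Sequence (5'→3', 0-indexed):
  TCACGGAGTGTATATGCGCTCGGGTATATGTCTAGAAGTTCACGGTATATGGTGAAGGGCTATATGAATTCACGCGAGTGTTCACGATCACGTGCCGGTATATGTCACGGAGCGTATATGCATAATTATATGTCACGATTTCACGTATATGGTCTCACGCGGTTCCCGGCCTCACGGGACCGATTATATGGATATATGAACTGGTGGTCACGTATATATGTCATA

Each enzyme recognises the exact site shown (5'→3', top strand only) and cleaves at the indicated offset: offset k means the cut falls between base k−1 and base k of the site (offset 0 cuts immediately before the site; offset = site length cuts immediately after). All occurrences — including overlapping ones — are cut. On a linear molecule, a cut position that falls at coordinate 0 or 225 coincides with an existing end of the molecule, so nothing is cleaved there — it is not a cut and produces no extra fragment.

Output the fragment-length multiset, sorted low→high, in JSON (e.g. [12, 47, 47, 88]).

Scan for sites:
  RvuX (TCACG, off=3): starts [0, 39, 69, 81, 87, 104, 132, 140, 154, 171, 207] → cuts [3, 42, 72, 84, 90, 107, 135, 143, 157, 174, 210]
  ZebI (TATATG, off=5): starts [10, 24, 45, 60, 98, 114, 126, 145, 184, 192, 214] → cuts [15, 29, 50, 65, 103, 119, 131, 150, 189, 197, 219]

Pooled cuts: [3, 15, 29, 42, 50, 65, 72, 84, 90, 103, 107, 119, 131, 135, 143, 150, 157, 174, 189, 197, 210, 219]

Fragment lengths:
  [0,3): 3 bp
  [3,15): 12 bp
  [15,29): 14 bp
  [29,42): 13 bp
  [42,50): 8 bp
  [50,65): 15 bp
  [65,72): 7 bp
  [72,84): 12 bp
  [84,90): 6 bp
  [90,103): 13 bp
  [103,107): 4 bp
  [107,119): 12 bp
  [119,131): 12 bp
  [131,135): 4 bp
  [135,143): 8 bp
  [143,150): 7 bp
  [150,157): 7 bp
  [157,174): 17 bp
  [174,189): 15 bp
  [189,197): 8 bp
  [197,210): 13 bp
  [210,219): 9 bp
  [219,225): 6 bp

[3,4,4,6,6,7,7,7,8,8,8,9,12,12,12,12,13,13,13,14,15,15,17]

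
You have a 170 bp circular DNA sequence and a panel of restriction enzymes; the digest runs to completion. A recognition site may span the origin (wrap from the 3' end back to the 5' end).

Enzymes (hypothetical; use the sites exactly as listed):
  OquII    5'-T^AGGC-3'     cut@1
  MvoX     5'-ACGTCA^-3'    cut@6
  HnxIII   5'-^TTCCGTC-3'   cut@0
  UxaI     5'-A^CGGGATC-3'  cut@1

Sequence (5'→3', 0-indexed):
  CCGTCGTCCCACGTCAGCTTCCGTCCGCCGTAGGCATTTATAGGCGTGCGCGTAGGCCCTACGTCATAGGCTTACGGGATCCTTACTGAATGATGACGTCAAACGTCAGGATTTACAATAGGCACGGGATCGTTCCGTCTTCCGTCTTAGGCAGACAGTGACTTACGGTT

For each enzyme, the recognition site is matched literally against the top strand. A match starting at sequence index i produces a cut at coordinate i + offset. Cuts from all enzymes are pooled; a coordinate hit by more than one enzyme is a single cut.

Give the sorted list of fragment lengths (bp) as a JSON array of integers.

[1,2,5,7,7,7,8,9,10,11,12,13,13,18,20,27]

Scan for sites:
  OquII TAGGC/1: at [30, 40, 52, 66, 118, 147] ⇒ [31, 41, 53, 67, 119, 148]
  MvoX ACGTCA/6: at [10, 60, 95, 102] ⇒ [16, 66, 101, 108]
  HnxIII TTCCGTC/0: at [18, 132, 139, 168] ⇒ [18, 132, 139, 168]
  UxaI ACGGGATC/1: at [73, 123] ⇒ [74, 124]

All cut coordinates (distinct, sorted): [16, 18, 31, 41, 53, 66, 67, 74, 101, 108, 119, 124, 132, 139, 148, 168]

Fragments:
  16→18: 2 bp
  18→31: 13 bp
  31→41: 10 bp
  41→53: 12 bp
  53→66: 13 bp
  66→67: 1 bp
  67→74: 7 bp
  74→101: 27 bp
  101→108: 7 bp
  108→119: 11 bp
  119→124: 5 bp
  124→132: 8 bp
  132→139: 7 bp
  139→148: 9 bp
  148→168: 20 bp
  168→16 (wrap): 170-168+16 = 18 bp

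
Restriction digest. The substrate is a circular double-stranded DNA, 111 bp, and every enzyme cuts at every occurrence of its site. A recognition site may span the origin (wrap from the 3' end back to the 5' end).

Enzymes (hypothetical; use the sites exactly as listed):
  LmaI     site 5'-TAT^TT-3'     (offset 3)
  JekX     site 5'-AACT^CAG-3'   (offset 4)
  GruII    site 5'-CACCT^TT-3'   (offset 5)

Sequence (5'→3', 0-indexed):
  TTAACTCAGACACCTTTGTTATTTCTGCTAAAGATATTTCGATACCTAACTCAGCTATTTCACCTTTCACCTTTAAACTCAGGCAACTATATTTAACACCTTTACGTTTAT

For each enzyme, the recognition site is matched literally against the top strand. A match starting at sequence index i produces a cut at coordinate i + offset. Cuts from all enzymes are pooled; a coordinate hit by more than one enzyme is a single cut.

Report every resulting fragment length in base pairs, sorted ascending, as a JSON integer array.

[6,7,7,7,7,7,9,9,10,13,14,15]

Per-enzyme occurrences:
  LmaI (TATTT, off=3): starts [19, 34, 55, 89, 108] → cuts [0, 22, 37, 58, 92]
  JekX (AACTCAG, off=4): starts [2, 47, 75] → cuts [6, 51, 79]
  GruII (CACCTTT, off=5): starts [10, 60, 67, 96] → cuts [15, 65, 72, 101]

All cut coordinates (distinct, sorted): [0, 6, 15, 22, 37, 51, 58, 65, 72, 79, 92, 101]

Fragment lengths:
  0→6: 6 bp
  6→15: 9 bp
  15→22: 7 bp
  22→37: 15 bp
  37→51: 14 bp
  51→58: 7 bp
  58→65: 7 bp
  65→72: 7 bp
  72→79: 7 bp
  79→92: 13 bp
  92→101: 9 bp
  101→0 (wrap): 111-101+0 = 10 bp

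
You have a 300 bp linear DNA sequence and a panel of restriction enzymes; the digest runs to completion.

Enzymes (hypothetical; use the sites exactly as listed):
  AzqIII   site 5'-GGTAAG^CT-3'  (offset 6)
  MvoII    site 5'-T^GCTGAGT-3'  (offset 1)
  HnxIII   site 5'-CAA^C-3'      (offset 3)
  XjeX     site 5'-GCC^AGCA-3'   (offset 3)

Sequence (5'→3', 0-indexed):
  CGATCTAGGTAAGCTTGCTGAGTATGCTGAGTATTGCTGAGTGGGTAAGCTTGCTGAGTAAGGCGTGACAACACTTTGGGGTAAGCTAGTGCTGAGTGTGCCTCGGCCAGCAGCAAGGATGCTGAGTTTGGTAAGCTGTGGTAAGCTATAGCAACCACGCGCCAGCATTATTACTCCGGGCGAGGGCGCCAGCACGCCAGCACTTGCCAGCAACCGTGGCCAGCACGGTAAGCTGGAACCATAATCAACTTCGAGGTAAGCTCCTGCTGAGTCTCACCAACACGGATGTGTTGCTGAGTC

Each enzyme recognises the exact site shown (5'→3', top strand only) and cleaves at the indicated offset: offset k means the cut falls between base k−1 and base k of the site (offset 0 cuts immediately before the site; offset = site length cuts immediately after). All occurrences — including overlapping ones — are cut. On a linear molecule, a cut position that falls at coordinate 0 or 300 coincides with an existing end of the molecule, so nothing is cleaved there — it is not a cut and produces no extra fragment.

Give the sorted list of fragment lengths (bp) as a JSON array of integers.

[3,3,5,5,5,8,8,8,9,9,9,10,10,10,11,12,12,12,13,14,14,15,15,16,18,19,27]

Per-enzyme occurrences:
  AzqIII (GGTAAGCT, off=6): starts [7, 43, 79, 129, 139, 226, 254] → cuts [13, 49, 85, 135, 145, 232, 260]
  MvoII (TGCTGAGT, off=1): starts [15, 24, 34, 51, 89, 119, 264, 291] → cuts [16, 25, 35, 52, 90, 120, 265, 292]
  HnxIII (CAAC, off=3): starts [68, 151, 210, 245, 277] → cuts [71, 154, 213, 248, 280]
  XjeX (GCCAGCA, off=3): starts [105, 160, 187, 195, 205, 218] → cuts [108, 163, 190, 198, 208, 221]

All cut coordinates (distinct, sorted): [13, 16, 25, 35, 49, 52, 71, 85, 90, 108, 120, 135, 145, 154, 163, 190, 198, 208, 213, 221, 232, 248, 260, 265, 280, 292]

Fragment lengths:
  [0,13): 13 bp
  [13,16): 3 bp
  [16,25): 9 bp
  [25,35): 10 bp
  [35,49): 14 bp
  [49,52): 3 bp
  [52,71): 19 bp
  [71,85): 14 bp
  [85,90): 5 bp
  [90,108): 18 bp
  [108,120): 12 bp
  [120,135): 15 bp
  [135,145): 10 bp
  [145,154): 9 bp
  [154,163): 9 bp
  [163,190): 27 bp
  [190,198): 8 bp
  [198,208): 10 bp
  [208,213): 5 bp
  [213,221): 8 bp
  [221,232): 11 bp
  [232,248): 16 bp
  [248,260): 12 bp
  [260,265): 5 bp
  [265,280): 15 bp
  [280,292): 12 bp
  [292,300): 8 bp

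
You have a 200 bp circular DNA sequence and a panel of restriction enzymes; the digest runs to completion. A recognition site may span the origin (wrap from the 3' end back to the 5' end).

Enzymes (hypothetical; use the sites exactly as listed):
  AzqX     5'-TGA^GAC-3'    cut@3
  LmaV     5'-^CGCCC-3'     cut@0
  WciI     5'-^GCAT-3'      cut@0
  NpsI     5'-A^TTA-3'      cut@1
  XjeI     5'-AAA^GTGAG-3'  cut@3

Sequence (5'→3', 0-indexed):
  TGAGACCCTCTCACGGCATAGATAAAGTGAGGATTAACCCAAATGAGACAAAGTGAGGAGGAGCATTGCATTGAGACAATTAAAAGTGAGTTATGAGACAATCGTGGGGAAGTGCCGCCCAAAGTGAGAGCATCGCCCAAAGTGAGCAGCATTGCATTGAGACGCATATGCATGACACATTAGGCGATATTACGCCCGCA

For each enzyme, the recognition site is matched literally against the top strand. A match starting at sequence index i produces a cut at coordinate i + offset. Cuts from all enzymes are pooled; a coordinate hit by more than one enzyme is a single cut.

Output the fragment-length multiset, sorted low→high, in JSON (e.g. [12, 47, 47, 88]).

Site scan:
  AzqX (TGAGAC, off=3): starts [0, 43, 71, 93, 157] → cuts [3, 46, 74, 96, 160]
  LmaV (CGCCC, off=0): starts [115, 133, 192] → cuts [115, 133, 192]
  WciI (GCAT, off=0): starts [15, 62, 67, 129, 148, 153, 163, 169, 197] → cuts [15, 62, 67, 129, 148, 153, 163, 169, 197]
  NpsI (ATTA, off=1): starts [32, 78, 178, 188] → cuts [33, 79, 179, 189]
  XjeI (AAAGTGAG, off=3): starts [23, 49, 82, 120, 138] → cuts [26, 52, 85, 123, 141]

All cut coordinates (distinct, sorted): [3, 15, 26, 33, 46, 52, 62, 67, 74, 79, 85, 96, 115, 123, 129, 133, 141, 148, 153, 160, 163, 169, 179, 189, 192, 197]

Fragment lengths:
  3→15: 12 bp
  15→26: 11 bp
  26→33: 7 bp
  33→46: 13 bp
  46→52: 6 bp
  52→62: 10 bp
  62→67: 5 bp
  67→74: 7 bp
  74→79: 5 bp
  79→85: 6 bp
  85→96: 11 bp
  96→115: 19 bp
  115→123: 8 bp
  123→129: 6 bp
  129→133: 4 bp
  133→141: 8 bp
  141→148: 7 bp
  148→153: 5 bp
  153→160: 7 bp
  160→163: 3 bp
  163→169: 6 bp
  169→179: 10 bp
  179→189: 10 bp
  189→192: 3 bp
  192→197: 5 bp
  197→3 (wrap): 200-197+3 = 6 bp

[3,3,4,5,5,5,5,6,6,6,6,6,7,7,7,7,8,8,10,10,10,11,11,12,13,19]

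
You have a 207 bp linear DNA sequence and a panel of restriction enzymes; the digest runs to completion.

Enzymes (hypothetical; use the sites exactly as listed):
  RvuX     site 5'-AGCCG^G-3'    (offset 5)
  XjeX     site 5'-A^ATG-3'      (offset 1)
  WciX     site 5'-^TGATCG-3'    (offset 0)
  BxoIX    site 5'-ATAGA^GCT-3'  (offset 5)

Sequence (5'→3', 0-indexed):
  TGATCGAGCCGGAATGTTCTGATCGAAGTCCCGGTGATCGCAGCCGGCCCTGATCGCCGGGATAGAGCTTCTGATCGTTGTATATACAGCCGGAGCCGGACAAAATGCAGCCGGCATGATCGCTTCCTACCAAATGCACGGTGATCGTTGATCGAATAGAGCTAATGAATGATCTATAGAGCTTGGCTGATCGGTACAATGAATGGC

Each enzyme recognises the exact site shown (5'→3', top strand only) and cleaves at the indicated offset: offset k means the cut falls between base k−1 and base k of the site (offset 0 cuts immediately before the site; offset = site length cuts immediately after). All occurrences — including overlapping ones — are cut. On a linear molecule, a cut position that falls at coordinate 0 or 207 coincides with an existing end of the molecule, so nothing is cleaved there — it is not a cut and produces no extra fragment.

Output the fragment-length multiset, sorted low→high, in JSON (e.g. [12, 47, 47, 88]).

Site scan:
  RvuX (AGCCGG, off=5): starts [6, 41, 87, 93, 108] → cuts [11, 46, 92, 98, 113]
  XjeX (AATG, off=1): starts [12, 103, 132, 163, 167, 197, 201] → cuts [13, 104, 133, 164, 168, 198, 202]
  WciX (TGATCG, off=0): starts [0, 19, 34, 50, 71, 116, 141, 148, 187] → cuts [19, 34, 50, 71, 116, 141, 148, 187] (position 0 is a terminus of the linear molecule — no cut)
  BxoIX (ATAGAGCT, off=5): starts [61, 155, 175] → cuts [66, 160, 180]

Pooled cuts: [11, 13, 19, 34, 46, 50, 66, 71, 92, 98, 104, 113, 116, 133, 141, 148, 160, 164, 168, 180, 187, 198, 202]

Fragments:
  [0,11): 11 bp
  [11,13): 2 bp
  [13,19): 6 bp
  [19,34): 15 bp
  [34,46): 12 bp
  [46,50): 4 bp
  [50,66): 16 bp
  [66,71): 5 bp
  [71,92): 21 bp
  [92,98): 6 bp
  [98,104): 6 bp
  [104,113): 9 bp
  [113,116): 3 bp
  [116,133): 17 bp
  [133,141): 8 bp
  [141,148): 7 bp
  [148,160): 12 bp
  [160,164): 4 bp
  [164,168): 4 bp
  [168,180): 12 bp
  [180,187): 7 bp
  [187,198): 11 bp
  [198,202): 4 bp
  [202,207): 5 bp

[2,3,4,4,4,4,5,5,6,6,6,7,7,8,9,11,11,12,12,12,15,16,17,21]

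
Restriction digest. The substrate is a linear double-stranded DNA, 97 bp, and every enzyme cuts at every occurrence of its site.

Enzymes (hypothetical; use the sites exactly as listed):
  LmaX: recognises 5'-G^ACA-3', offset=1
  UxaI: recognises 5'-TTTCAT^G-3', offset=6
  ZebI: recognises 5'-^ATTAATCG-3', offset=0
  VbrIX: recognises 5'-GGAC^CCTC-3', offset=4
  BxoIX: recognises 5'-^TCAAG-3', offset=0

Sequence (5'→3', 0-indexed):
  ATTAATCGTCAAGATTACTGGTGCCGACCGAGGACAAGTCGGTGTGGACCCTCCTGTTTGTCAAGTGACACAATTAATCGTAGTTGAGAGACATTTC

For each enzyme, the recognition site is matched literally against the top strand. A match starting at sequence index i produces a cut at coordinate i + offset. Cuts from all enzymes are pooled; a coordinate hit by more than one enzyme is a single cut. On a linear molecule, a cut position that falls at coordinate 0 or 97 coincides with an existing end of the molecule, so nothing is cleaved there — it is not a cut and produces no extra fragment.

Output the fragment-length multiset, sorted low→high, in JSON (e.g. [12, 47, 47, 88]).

[5,7,7,8,11,16,18,25]

Per-enzyme occurrences:
  LmaX (GACA, off=1): starts [32, 66, 89] → cuts [33, 67, 90]
  UxaI (TTTCATG, off=6): no sites
  ZebI (ATTAATCG, off=0): starts [0, 72] → cuts [72] (position 0 is a terminus of the linear molecule — no cut)
  VbrIX (GGACCCTC, off=4): starts [45] → cuts [49]
  BxoIX (TCAAG, off=0): starts [8, 60] → cuts [8, 60]

All cut coordinates (distinct, sorted): [8, 33, 49, 60, 67, 72, 90]

Fragments:
  [0,8): 8 bp
  [8,33): 25 bp
  [33,49): 16 bp
  [49,60): 11 bp
  [60,67): 7 bp
  [67,72): 5 bp
  [72,90): 18 bp
  [90,97): 7 bp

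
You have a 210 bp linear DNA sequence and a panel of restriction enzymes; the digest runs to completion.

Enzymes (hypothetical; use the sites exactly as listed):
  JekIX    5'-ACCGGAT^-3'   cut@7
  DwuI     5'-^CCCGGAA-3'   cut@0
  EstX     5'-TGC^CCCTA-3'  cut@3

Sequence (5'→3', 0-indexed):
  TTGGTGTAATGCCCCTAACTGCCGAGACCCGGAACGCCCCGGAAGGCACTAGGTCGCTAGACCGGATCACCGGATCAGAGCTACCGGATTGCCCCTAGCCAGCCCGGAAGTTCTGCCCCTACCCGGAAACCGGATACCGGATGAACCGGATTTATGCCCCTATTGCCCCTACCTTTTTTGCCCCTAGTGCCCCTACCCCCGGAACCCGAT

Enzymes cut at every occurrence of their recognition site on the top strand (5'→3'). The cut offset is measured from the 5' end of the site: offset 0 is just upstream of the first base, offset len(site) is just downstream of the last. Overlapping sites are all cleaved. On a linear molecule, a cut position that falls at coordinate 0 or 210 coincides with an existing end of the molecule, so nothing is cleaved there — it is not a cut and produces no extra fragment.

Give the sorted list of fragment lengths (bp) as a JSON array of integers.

[3,5,6,7,7,8,9,9,9,10,10,12,13,14,14,14,15,15,30]

Scan for sites:
  JekIX (ACCGGAT, off=7): starts [60, 68, 82, 128, 135, 144] → cuts [67, 75, 89, 135, 142, 151]
  DwuI (CCCGGAA, off=0): starts [27, 37, 102, 121, 197] → cuts [27, 37, 102, 121, 197]
  EstX (TGCCCCTA, off=3): starts [9, 89, 113, 154, 163, 178, 187] → cuts [12, 92, 116, 157, 166, 181, 190]

Pooled cuts: [12, 27, 37, 67, 75, 89, 92, 102, 116, 121, 135, 142, 151, 157, 166, 181, 190, 197]

Fragment lengths:
  [0,12): 12 bp
  [12,27): 15 bp
  [27,37): 10 bp
  [37,67): 30 bp
  [67,75): 8 bp
  [75,89): 14 bp
  [89,92): 3 bp
  [92,102): 10 bp
  [102,116): 14 bp
  [116,121): 5 bp
  [121,135): 14 bp
  [135,142): 7 bp
  [142,151): 9 bp
  [151,157): 6 bp
  [157,166): 9 bp
  [166,181): 15 bp
  [181,190): 9 bp
  [190,197): 7 bp
  [197,210): 13 bp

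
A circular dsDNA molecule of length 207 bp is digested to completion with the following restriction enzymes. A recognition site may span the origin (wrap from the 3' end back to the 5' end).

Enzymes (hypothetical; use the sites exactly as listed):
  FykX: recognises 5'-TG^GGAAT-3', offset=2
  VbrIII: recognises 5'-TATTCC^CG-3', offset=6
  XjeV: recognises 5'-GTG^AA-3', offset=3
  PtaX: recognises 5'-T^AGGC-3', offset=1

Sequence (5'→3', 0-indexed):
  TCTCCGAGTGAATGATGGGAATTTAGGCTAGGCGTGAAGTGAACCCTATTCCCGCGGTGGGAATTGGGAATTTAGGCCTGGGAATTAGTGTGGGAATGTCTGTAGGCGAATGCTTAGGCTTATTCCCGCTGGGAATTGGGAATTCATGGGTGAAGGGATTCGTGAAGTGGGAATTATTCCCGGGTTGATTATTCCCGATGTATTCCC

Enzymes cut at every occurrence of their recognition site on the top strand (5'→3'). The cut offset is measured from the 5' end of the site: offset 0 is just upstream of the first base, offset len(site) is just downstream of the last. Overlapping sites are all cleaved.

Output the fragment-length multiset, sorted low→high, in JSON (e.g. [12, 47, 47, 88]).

[5,5,5,5,7,7,7,7,7,7,7,7,11,11,11,11,12,12,12,14,15,22]

Per-enzyme occurrences:
  FykX TGGGAAT/2: at [15, 57, 64, 78, 90, 129, 136, 167] ⇒ [17, 59, 66, 80, 92, 131, 138, 169]
  VbrIII TATTCCCG/6: at [46, 120, 174, 189] ⇒ [52, 126, 180, 195]
  XjeV GTGAA/3: at [7, 33, 38, 149, 161] ⇒ [10, 36, 41, 152, 164]
  PtaX TAGGC/1: at [23, 28, 72, 102, 114] ⇒ [24, 29, 73, 103, 115]

Pooled cuts: [10, 17, 24, 29, 36, 41, 52, 59, 66, 73, 80, 92, 103, 115, 126, 131, 138, 152, 164, 169, 180, 195]

Fragment lengths:
  10→17: 7 bp
  17→24: 7 bp
  24→29: 5 bp
  29→36: 7 bp
  36→41: 5 bp
  41→52: 11 bp
  52→59: 7 bp
  59→66: 7 bp
  66→73: 7 bp
  73→80: 7 bp
  80→92: 12 bp
  92→103: 11 bp
  103→115: 12 bp
  115→126: 11 bp
  126→131: 5 bp
  131→138: 7 bp
  138→152: 14 bp
  152→164: 12 bp
  164→169: 5 bp
  169→180: 11 bp
  180→195: 15 bp
  195→10 (wrap): 207-195+10 = 22 bp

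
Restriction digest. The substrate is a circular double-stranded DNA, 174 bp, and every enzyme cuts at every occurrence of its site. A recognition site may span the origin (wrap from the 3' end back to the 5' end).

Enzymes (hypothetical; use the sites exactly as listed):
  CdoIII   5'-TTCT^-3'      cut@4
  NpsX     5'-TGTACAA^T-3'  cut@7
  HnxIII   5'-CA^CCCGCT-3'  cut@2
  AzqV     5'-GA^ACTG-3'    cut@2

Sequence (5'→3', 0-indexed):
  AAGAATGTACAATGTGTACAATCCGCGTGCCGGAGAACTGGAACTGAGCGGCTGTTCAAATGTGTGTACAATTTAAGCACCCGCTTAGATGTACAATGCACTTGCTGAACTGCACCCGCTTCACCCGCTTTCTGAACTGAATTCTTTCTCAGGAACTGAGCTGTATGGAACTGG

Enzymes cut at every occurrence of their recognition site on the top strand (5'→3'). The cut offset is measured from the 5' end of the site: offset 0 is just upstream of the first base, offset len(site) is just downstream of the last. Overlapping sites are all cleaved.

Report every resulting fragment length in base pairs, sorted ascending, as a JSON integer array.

[2,4,5,6,6,8,9,9,10,10,12,15,15,17,17,29]

Scan for sites:
  CdoIII (TTCT, off=4): starts [129, 141, 145] → cuts [133, 145, 149]
  NpsX (TGTACAAT, off=7): starts [5, 14, 64, 89] → cuts [12, 21, 71, 96]
  HnxIII (CACCCGCT, off=2): starts [77, 112, 121] → cuts [79, 114, 123]
  AzqV (GAACTG, off=2): starts [34, 40, 106, 133, 152, 167] → cuts [36, 42, 108, 135, 154, 169]

Pooled cuts: [12, 21, 36, 42, 71, 79, 96, 108, 114, 123, 133, 135, 145, 149, 154, 169]

Fragment lengths:
  12→21: 9 bp
  21→36: 15 bp
  36→42: 6 bp
  42→71: 29 bp
  71→79: 8 bp
  79→96: 17 bp
  96→108: 12 bp
  108→114: 6 bp
  114→123: 9 bp
  123→133: 10 bp
  133→135: 2 bp
  135→145: 10 bp
  145→149: 4 bp
  149→154: 5 bp
  154→169: 15 bp
  169→12 (wrap): 174-169+12 = 17 bp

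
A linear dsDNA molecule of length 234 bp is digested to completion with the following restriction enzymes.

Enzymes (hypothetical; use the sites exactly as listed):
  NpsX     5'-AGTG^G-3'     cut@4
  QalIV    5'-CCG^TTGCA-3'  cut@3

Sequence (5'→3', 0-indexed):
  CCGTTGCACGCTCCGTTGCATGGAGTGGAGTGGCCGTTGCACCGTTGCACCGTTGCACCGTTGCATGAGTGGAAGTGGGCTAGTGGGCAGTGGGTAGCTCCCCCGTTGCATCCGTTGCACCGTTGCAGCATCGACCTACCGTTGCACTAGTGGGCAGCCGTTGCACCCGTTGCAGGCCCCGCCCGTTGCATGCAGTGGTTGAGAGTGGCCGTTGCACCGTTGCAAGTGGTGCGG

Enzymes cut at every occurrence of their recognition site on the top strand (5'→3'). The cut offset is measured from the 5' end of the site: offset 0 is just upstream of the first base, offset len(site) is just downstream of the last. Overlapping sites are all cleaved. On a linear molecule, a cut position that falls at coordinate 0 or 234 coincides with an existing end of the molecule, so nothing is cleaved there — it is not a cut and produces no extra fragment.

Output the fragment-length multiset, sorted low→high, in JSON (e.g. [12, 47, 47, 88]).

Scan for sites:
  NpsX (AGTGG, off=4): starts [23, 28, 67, 73, 81, 88, 148, 193, 203, 224] → cuts [27, 32, 71, 77, 85, 92, 152, 197, 207, 228]
  QalIV (CCGTTGCA, off=3): starts [0, 12, 33, 41, 49, 57, 102, 111, 119, 138, 157, 166, 182, 208, 216] → cuts [3, 15, 36, 44, 52, 60, 105, 114, 122, 141, 160, 169, 185, 211, 219]

Pooled cuts: [3, 15, 27, 32, 36, 44, 52, 60, 71, 77, 85, 92, 105, 114, 122, 141, 152, 160, 169, 185, 197, 207, 211, 219, 228]

Fragment lengths:
  [0,3): 3 bp
  [3,15): 12 bp
  [15,27): 12 bp
  [27,32): 5 bp
  [32,36): 4 bp
  [36,44): 8 bp
  [44,52): 8 bp
  [52,60): 8 bp
  [60,71): 11 bp
  [71,77): 6 bp
  [77,85): 8 bp
  [85,92): 7 bp
  [92,105): 13 bp
  [105,114): 9 bp
  [114,122): 8 bp
  [122,141): 19 bp
  [141,152): 11 bp
  [152,160): 8 bp
  [160,169): 9 bp
  [169,185): 16 bp
  [185,197): 12 bp
  [197,207): 10 bp
  [207,211): 4 bp
  [211,219): 8 bp
  [219,228): 9 bp
  [228,234): 6 bp

[3,4,4,5,6,6,7,8,8,8,8,8,8,8,9,9,9,10,11,11,12,12,12,13,16,19]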